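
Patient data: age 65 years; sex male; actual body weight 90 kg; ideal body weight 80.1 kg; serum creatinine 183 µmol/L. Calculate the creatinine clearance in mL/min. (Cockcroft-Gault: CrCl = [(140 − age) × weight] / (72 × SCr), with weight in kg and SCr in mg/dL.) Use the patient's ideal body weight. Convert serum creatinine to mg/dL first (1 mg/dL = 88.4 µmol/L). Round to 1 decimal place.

SCr = 183 / 88.4 = 2.07 mg/dL
CrCl = (140 − 65) × 80.1 / (72 × 2.07) = 6007.5 / 149.04 ≈ 40.3 mL/min

40.3 mL/min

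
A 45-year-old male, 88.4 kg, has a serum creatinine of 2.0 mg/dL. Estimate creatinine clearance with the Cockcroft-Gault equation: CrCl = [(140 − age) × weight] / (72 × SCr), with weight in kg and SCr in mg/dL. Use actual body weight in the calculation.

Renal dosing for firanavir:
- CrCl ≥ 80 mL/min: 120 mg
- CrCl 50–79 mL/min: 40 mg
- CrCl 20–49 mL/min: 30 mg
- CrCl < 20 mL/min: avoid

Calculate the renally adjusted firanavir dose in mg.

CrCl = (140 − 45) × 88.4 / (72 × 2) = 8398.0 / 144.00 ≈ 58.3 mL/min
CrCl ≈ 58 mL/min → bracket 50–79 mL/min.
Dose for this bracket: 40 mg.

40 mg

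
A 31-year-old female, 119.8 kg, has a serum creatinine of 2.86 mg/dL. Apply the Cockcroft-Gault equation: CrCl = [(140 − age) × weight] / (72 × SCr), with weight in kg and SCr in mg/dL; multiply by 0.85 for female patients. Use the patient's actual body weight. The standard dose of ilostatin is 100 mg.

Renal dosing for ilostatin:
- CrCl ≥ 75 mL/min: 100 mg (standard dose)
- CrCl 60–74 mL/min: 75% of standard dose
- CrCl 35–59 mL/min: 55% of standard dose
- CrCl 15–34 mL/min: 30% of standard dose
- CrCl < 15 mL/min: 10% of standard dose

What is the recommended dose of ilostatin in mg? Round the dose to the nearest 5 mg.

CrCl = (140 − 31) × 119.8 / (72 × 2.86) × 0.85 = 13058.2 / 205.92 × 0.85 ≈ 53.9 mL/min
CrCl ≈ 54 mL/min → bracket 35–59 mL/min.
55% of 100 mg = 55 mg

55 mg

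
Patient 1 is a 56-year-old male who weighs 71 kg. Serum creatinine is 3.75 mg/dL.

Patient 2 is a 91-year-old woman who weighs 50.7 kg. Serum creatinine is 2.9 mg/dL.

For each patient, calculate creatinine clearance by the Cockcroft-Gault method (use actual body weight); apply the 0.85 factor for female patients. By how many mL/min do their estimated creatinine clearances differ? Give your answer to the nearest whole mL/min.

Patient 1: CrCl = (140 − 56) × 71 / (72 × 3.75) = 5964.0 / 270.00 ≈ 22.1 mL/min
Patient 2: CrCl = (140 − 91) × 50.7 / (72 × 2.9) × 0.85 = 2484.3 / 208.80 × 0.85 ≈ 10.1 mL/min
|22.1 − 10.1| = 12.0 mL/min

12 mL/min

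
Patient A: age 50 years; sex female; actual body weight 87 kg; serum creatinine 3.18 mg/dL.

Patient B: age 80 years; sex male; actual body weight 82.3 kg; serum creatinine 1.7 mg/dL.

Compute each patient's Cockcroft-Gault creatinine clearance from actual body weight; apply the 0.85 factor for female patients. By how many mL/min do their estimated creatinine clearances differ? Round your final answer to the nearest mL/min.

11 mL/min

Patient A: CrCl = (140 − 50) × 87 / (72 × 3.18) × 0.85 = 7830.0 / 228.96 × 0.85 ≈ 29.1 mL/min
Patient B: CrCl = (140 − 80) × 82.3 / (72 × 1.7) = 4938.0 / 122.40 ≈ 40.3 mL/min
|29.1 − 40.3| = 11.2 mL/min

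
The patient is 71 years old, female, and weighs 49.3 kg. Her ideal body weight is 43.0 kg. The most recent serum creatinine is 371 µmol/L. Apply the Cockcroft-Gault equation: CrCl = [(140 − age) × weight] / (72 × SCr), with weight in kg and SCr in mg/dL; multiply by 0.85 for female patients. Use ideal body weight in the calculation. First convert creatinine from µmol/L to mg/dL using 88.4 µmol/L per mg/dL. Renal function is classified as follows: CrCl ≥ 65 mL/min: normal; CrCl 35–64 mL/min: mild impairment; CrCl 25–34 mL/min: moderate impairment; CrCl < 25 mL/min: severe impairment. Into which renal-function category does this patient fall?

SCr = 371 / 88.4 = 4.197 mg/dL
CrCl = (140 − 71) × 43 / (72 × 4.197) × 0.85 = 2967.0 / 302.18 × 0.85 ≈ 8.3 mL/min
8 mL/min falls in the 'severe impairment' range.

severe impairment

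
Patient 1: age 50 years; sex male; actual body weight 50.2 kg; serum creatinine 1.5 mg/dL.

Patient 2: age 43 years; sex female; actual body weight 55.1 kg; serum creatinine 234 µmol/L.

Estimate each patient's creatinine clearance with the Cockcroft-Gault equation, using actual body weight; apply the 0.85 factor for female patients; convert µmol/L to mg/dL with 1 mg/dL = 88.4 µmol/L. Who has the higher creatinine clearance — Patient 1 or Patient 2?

Patient 1

Patient 1: CrCl = (140 − 50) × 50.2 / (72 × 1.5) = 4518.0 / 108.00 ≈ 41.8 mL/min
Patient 2: SCr = 234 / 88.4 = 2.647 mg/dL
Patient 2: CrCl = (140 − 43) × 55.1 / (72 × 2.647) × 0.85 = 5344.7 / 190.58 × 0.85 ≈ 23.8 mL/min
41.8 vs 23.8 mL/min → Patient 1 is higher.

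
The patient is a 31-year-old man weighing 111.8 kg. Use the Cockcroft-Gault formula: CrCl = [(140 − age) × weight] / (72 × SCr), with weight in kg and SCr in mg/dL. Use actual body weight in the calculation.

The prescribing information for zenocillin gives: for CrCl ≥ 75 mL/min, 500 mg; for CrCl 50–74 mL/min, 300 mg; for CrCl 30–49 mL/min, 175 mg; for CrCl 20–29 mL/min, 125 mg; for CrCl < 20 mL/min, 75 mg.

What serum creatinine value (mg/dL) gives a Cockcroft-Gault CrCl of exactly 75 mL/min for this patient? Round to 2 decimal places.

Standard dose requires CrCl ≥ 75 mL/min.
Set (140 − 31) × 111.8 / (72 × SCr) = 75
SCr = (140 − 31) × 111.8 / (72 × 75) = 2.257 mg/dL

2.26 mg/dL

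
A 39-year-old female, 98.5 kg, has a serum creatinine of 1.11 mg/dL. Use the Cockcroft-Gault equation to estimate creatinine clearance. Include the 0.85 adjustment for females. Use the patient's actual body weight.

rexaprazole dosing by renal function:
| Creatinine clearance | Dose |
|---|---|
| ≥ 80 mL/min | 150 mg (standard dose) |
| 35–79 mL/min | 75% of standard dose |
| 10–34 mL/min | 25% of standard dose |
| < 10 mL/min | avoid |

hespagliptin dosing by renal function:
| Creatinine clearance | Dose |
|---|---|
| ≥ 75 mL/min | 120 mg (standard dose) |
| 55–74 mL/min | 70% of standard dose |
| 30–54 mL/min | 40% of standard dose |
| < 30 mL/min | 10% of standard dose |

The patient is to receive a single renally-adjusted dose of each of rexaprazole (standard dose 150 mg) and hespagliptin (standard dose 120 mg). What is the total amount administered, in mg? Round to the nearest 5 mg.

CrCl = (140 − 39) × 98.5 / (72 × 1.11) × 0.85 = 9948.5 / 79.92 × 0.85 ≈ 105.8 mL/min
CrCl ≈ 106 mL/min.
rexaprazole: ≥ 80 mL/min → 100% of 150 mg = 150 mg.
hespagliptin: ≥ 75 mL/min → 100% of 120 mg = 120 mg.
Total = 150 + 120 = 270 mg.

270 mg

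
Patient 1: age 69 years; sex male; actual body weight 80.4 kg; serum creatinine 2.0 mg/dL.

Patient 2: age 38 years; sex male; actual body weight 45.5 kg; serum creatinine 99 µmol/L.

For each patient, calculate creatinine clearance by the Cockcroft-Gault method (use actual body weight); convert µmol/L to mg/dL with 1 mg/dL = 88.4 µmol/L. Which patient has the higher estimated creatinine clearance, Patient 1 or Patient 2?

Patient 1: CrCl = (140 − 69) × 80.4 / (72 × 2) = 5708.4 / 144.00 ≈ 39.6 mL/min
Patient 2: SCr = 99 / 88.4 = 1.12 mg/dL
Patient 2: CrCl = (140 − 38) × 45.5 / (72 × 1.12) = 4641.0 / 80.64 ≈ 57.6 mL/min
39.6 vs 57.6 mL/min → Patient 2 is higher.

Patient 2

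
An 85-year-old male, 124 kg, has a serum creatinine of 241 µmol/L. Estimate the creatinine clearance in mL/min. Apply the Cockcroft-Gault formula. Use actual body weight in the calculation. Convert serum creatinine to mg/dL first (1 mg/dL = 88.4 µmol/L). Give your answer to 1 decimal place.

34.7 mL/min

SCr = 241 / 88.4 = 2.726 mg/dL
CrCl = (140 − 85) × 124 / (72 × 2.726) = 6820.0 / 196.27 ≈ 34.7 mL/min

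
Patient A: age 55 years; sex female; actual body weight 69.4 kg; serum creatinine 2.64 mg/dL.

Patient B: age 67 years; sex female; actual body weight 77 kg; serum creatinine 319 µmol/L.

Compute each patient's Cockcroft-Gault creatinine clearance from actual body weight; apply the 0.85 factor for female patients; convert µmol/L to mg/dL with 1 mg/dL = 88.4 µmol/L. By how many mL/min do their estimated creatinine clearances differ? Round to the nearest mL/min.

Patient A: CrCl = (140 − 55) × 69.4 / (72 × 2.64) × 0.85 = 5899.0 / 190.08 × 0.85 ≈ 26.4 mL/min
Patient B: SCr = 319 / 88.4 = 3.609 mg/dL
Patient B: CrCl = (140 − 67) × 77 / (72 × 3.609) × 0.85 = 5621.0 / 259.85 × 0.85 ≈ 18.4 mL/min
|26.4 − 18.4| = 8.0 mL/min

8 mL/min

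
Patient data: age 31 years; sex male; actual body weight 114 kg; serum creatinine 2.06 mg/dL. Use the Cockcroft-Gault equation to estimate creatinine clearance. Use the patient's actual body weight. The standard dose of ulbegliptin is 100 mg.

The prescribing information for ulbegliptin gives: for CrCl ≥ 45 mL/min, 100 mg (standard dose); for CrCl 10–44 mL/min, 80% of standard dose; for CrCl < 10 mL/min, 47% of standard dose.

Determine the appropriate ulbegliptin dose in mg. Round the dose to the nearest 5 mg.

100 mg

CrCl = (140 − 31) × 114 / (72 × 2.06) = 12426.0 / 148.32 ≈ 83.8 mL/min
CrCl ≈ 84 mL/min → bracket ≥ 45 mL/min.
100% of 100 mg = 100 mg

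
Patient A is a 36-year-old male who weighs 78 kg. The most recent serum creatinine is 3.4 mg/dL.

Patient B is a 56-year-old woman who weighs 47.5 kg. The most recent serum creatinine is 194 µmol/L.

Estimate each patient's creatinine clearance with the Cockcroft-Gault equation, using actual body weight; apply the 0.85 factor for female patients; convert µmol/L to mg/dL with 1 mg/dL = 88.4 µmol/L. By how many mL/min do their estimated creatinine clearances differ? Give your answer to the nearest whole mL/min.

Patient A: CrCl = (140 − 36) × 78 / (72 × 3.4) = 8112.0 / 244.80 ≈ 33.1 mL/min
Patient B: SCr = 194 / 88.4 = 2.195 mg/dL
Patient B: CrCl = (140 − 56) × 47.5 / (72 × 2.195) × 0.85 = 3990.0 / 158.04 × 0.85 ≈ 21.5 mL/min
|33.1 − 21.5| = 11.6 mL/min

12 mL/min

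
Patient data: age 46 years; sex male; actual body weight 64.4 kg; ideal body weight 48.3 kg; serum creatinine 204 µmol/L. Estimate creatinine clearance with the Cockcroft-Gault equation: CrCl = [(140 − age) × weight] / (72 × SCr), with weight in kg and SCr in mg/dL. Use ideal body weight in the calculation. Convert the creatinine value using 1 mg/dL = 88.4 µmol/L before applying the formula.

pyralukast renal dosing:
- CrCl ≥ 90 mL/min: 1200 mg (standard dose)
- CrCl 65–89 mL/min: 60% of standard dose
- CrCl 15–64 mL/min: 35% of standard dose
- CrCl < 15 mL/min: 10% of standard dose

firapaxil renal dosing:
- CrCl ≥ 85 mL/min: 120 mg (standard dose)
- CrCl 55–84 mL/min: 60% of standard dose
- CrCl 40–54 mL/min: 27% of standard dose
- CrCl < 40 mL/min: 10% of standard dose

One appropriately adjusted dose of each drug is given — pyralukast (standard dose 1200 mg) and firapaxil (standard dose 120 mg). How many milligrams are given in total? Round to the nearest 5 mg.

430 mg

SCr = 204 / 88.4 = 2.308 mg/dL
CrCl = (140 − 46) × 48.3 / (72 × 2.308) = 4540.2 / 166.18 ≈ 27.3 mL/min
CrCl ≈ 27 mL/min.
pyralukast: 15–64 mL/min → 35% of 1200 mg = 420 mg.
firapaxil: < 40 mL/min → 10% of 120 mg = 12 mg.
Total = 420 + 12 = 432 mg.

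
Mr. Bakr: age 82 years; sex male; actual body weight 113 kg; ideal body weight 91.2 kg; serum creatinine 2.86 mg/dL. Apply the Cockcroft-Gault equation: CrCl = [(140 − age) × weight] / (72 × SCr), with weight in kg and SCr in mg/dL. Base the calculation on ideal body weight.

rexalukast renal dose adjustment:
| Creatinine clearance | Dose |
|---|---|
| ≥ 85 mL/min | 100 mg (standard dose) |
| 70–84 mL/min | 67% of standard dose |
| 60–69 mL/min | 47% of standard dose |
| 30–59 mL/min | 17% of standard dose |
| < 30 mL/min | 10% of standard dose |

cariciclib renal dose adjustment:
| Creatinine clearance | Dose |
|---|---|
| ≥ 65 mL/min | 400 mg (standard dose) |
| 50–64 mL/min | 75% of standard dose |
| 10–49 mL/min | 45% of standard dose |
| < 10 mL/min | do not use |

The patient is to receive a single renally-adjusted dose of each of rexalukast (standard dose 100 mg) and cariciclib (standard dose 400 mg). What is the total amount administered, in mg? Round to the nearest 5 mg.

CrCl = (140 − 82) × 91.2 / (72 × 2.86) = 5289.6 / 205.92 ≈ 25.7 mL/min
CrCl ≈ 26 mL/min.
rexalukast: < 30 mL/min → 10% of 100 mg = 10 mg.
cariciclib: 10–49 mL/min → 45% of 400 mg = 180 mg.
Total = 10 + 180 = 190 mg.

190 mg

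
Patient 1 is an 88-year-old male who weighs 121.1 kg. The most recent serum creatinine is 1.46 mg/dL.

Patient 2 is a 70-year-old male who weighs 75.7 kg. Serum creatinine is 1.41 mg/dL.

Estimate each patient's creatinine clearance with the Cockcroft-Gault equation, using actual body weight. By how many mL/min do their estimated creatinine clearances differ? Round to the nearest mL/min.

8 mL/min

Patient 1: CrCl = (140 − 88) × 121.1 / (72 × 1.46) = 6297.2 / 105.12 ≈ 59.9 mL/min
Patient 2: CrCl = (140 − 70) × 75.7 / (72 × 1.41) = 5299.0 / 101.52 ≈ 52.2 mL/min
|59.9 − 52.2| = 7.7 mL/min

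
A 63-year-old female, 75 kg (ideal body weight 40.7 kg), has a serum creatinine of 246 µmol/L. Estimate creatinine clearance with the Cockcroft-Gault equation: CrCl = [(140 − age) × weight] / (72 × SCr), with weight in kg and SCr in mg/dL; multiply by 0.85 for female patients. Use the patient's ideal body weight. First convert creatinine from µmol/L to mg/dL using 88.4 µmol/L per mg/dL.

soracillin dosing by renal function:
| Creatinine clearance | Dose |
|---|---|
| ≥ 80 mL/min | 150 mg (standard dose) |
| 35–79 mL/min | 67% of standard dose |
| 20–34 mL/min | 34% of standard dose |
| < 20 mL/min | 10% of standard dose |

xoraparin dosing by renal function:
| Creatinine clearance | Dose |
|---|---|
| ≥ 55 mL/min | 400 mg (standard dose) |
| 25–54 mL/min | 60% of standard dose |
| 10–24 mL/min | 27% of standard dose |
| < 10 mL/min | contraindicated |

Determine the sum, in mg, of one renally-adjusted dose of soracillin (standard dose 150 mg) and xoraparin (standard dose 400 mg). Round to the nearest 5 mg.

125 mg

SCr = 246 / 88.4 = 2.783 mg/dL
CrCl = (140 − 63) × 40.7 / (72 × 2.783) × 0.85 = 3133.9 / 200.38 × 0.85 ≈ 13.3 mL/min
CrCl ≈ 13 mL/min.
soracillin: < 20 mL/min → 10% of 150 mg = 15 mg.
xoraparin: 10–24 mL/min → 27% of 400 mg = 108 mg.
Total = 15 + 108 = 123 mg.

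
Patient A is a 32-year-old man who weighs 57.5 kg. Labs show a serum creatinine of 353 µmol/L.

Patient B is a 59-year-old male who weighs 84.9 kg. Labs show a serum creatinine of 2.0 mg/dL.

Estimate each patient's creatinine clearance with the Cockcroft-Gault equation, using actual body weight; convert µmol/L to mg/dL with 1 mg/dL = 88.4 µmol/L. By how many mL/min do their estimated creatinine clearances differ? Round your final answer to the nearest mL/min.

Patient A: SCr = 353 / 88.4 = 3.993 mg/dL
Patient A: CrCl = (140 − 32) × 57.5 / (72 × 3.993) = 6210.0 / 287.50 ≈ 21.6 mL/min
Patient B: CrCl = (140 − 59) × 84.9 / (72 × 2) = 6876.9 / 144.00 ≈ 47.8 mL/min
|21.6 − 47.8| = 26.2 mL/min

26 mL/min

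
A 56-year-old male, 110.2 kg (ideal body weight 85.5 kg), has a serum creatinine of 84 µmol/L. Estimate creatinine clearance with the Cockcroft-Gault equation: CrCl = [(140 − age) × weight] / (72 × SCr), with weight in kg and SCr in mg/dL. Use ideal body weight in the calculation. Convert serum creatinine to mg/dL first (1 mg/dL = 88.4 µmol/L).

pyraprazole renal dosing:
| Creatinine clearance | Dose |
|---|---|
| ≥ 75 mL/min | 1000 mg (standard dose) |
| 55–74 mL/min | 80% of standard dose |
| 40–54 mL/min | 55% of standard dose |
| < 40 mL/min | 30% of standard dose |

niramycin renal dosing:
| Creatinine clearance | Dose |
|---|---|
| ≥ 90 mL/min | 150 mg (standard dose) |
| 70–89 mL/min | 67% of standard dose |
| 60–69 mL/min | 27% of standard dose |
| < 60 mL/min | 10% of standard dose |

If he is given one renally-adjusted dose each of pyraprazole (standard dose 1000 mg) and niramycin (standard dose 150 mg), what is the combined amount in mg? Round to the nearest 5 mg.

1150 mg

SCr = 84 / 88.4 = 0.95 mg/dL
CrCl = (140 − 56) × 85.5 / (72 × 0.95) = 7182.0 / 68.40 ≈ 105.0 mL/min
CrCl ≈ 105 mL/min.
pyraprazole: ≥ 75 mL/min → 100% of 1000 mg = 1000 mg.
niramycin: ≥ 90 mL/min → 100% of 150 mg = 150 mg.
Total = 1000 + 150 = 1150 mg.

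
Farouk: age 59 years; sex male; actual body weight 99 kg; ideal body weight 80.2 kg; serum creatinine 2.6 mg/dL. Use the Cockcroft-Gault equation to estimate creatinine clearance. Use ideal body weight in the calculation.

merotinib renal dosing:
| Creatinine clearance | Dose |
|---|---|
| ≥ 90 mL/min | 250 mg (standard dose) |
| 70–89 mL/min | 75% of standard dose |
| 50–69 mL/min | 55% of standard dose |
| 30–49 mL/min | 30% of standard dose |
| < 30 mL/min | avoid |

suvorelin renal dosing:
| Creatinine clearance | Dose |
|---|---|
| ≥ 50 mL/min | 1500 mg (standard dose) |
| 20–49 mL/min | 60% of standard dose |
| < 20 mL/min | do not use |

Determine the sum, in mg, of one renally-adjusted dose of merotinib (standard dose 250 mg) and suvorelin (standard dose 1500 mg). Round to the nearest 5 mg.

975 mg

CrCl = (140 − 59) × 80.2 / (72 × 2.6) = 6496.2 / 187.20 ≈ 34.7 mL/min
CrCl ≈ 35 mL/min.
merotinib: 30–49 mL/min → 30% of 250 mg = 75 mg.
suvorelin: 20–49 mL/min → 60% of 1500 mg = 900 mg.
Total = 75 + 900 = 975 mg.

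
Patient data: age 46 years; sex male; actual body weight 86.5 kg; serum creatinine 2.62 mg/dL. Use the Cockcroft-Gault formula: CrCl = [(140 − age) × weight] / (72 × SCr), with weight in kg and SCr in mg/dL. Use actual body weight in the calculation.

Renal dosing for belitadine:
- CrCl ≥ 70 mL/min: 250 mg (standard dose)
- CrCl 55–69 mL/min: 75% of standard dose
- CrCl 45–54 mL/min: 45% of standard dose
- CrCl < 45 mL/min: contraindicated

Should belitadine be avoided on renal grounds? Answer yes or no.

yes

CrCl = (140 − 46) × 86.5 / (72 × 2.62) = 8131.0 / 188.64 ≈ 43.1 mL/min
CrCl ≈ 43 mL/min, which is < 45 mL/min.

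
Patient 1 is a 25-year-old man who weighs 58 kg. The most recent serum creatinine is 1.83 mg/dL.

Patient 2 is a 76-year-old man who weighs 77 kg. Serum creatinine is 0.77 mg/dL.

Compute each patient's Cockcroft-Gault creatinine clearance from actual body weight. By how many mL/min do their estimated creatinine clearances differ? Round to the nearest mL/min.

Patient 1: CrCl = (140 − 25) × 58 / (72 × 1.83) = 6670.0 / 131.76 ≈ 50.6 mL/min
Patient 2: CrCl = (140 − 76) × 77 / (72 × 0.77) = 4928.0 / 55.44 ≈ 88.9 mL/min
|50.6 − 88.9| = 38.3 mL/min

38 mL/min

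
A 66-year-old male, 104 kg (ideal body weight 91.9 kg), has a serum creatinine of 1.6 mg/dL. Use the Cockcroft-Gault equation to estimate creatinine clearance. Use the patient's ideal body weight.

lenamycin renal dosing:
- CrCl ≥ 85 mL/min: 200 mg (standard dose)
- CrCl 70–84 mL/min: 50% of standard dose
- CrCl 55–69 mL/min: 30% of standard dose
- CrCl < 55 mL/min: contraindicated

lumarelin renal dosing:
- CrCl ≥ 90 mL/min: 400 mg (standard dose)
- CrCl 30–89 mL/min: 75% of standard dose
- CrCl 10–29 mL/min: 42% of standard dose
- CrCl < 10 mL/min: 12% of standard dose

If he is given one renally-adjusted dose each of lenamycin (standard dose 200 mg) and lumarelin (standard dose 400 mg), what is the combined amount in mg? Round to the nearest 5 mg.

360 mg

CrCl = (140 − 66) × 91.9 / (72 × 1.6) = 6800.6 / 115.20 ≈ 59.0 mL/min
CrCl ≈ 59 mL/min.
lenamycin: 55–69 mL/min → 30% of 200 mg = 60 mg.
lumarelin: 30–89 mL/min → 75% of 400 mg = 300 mg.
Total = 60 + 300 = 360 mg.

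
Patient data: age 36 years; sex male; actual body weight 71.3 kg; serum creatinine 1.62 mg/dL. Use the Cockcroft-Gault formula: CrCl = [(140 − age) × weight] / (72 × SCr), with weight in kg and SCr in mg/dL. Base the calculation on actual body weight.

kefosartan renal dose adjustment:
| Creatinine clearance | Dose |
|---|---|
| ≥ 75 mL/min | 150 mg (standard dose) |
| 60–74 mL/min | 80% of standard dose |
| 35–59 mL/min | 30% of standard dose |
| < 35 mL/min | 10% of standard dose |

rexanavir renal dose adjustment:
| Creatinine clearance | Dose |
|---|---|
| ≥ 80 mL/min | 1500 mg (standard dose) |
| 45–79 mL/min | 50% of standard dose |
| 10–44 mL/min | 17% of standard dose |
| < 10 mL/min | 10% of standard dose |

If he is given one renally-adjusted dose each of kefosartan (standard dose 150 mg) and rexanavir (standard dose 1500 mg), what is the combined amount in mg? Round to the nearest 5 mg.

CrCl = (140 − 36) × 71.3 / (72 × 1.62) = 7415.2 / 116.64 ≈ 63.6 mL/min
CrCl ≈ 64 mL/min.
kefosartan: 60–74 mL/min → 80% of 150 mg = 120 mg.
rexanavir: 45–79 mL/min → 50% of 1500 mg = 750 mg.
Total = 120 + 750 = 870 mg.

870 mg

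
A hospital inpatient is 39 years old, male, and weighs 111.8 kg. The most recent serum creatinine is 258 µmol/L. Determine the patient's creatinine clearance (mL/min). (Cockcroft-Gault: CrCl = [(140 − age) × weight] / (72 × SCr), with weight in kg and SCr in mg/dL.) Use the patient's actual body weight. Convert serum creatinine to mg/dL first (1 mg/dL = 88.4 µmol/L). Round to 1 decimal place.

SCr = 258 / 88.4 = 2.919 mg/dL
CrCl = (140 − 39) × 111.8 / (72 × 2.919) = 11291.8 / 210.17 ≈ 53.7 mL/min

53.7 mL/min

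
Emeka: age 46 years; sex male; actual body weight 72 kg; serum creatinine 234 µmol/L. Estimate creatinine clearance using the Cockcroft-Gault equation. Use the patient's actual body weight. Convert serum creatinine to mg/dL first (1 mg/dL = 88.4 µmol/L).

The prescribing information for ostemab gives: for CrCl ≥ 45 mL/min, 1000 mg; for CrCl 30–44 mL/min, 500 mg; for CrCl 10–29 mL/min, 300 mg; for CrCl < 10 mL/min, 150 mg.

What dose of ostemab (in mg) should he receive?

500 mg

SCr = 234 / 88.4 = 2.647 mg/dL
CrCl = (140 − 46) × 72 / (72 × 2.647) = 6768.0 / 190.58 ≈ 35.5 mL/min
CrCl ≈ 36 mL/min → bracket 30–44 mL/min.
Dose for this bracket: 500 mg.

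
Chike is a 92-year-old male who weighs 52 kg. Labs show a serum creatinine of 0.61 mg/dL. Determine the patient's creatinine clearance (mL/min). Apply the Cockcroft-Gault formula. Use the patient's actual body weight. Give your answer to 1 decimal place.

56.8 mL/min

CrCl = (140 − 92) × 52 / (72 × 0.61) = 2496.0 / 43.92 ≈ 56.8 mL/min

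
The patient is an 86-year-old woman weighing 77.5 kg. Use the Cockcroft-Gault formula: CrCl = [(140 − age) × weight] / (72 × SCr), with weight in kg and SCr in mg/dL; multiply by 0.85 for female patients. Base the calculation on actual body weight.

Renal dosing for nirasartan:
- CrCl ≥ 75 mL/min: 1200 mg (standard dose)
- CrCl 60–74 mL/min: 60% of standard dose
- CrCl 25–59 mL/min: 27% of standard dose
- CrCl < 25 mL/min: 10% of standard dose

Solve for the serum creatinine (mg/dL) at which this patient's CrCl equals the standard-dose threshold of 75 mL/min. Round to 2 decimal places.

0.66 mg/dL

Standard dose requires CrCl ≥ 75 mL/min.
Set (140 − 86) × 77.5 × 0.85 / (72 × SCr) = 75
SCr = (140 − 86) × 77.5 × 0.85 / (72 × 75) = 0.659 mg/dL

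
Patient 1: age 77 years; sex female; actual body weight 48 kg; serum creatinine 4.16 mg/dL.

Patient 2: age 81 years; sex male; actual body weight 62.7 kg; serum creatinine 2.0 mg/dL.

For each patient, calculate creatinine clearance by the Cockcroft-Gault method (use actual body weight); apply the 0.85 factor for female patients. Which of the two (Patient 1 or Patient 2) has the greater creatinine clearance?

Patient 1: CrCl = (140 − 77) × 48 / (72 × 4.16) × 0.85 = 3024.0 / 299.52 × 0.85 ≈ 8.6 mL/min
Patient 2: CrCl = (140 − 81) × 62.7 / (72 × 2) = 3699.3 / 144.00 ≈ 25.7 mL/min
8.6 vs 25.7 mL/min → Patient 2 is higher.

Patient 2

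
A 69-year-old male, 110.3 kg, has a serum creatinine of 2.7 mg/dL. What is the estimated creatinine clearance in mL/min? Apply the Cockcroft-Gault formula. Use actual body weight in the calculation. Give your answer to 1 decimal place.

40.3 mL/min

CrCl = (140 − 69) × 110.3 / (72 × 2.7) = 7831.3 / 194.40 ≈ 40.3 mL/min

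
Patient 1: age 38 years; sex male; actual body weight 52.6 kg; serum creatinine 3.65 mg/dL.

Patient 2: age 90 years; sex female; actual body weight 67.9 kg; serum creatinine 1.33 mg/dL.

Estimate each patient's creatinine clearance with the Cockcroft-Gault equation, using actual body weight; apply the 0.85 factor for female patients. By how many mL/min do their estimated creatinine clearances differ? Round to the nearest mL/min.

Patient 1: CrCl = (140 − 38) × 52.6 / (72 × 3.65) = 5365.2 / 262.80 ≈ 20.4 mL/min
Patient 2: CrCl = (140 − 90) × 67.9 / (72 × 1.33) × 0.85 = 3395.0 / 95.76 × 0.85 ≈ 30.1 mL/min
|20.4 − 30.1| = 9.7 mL/min

10 mL/min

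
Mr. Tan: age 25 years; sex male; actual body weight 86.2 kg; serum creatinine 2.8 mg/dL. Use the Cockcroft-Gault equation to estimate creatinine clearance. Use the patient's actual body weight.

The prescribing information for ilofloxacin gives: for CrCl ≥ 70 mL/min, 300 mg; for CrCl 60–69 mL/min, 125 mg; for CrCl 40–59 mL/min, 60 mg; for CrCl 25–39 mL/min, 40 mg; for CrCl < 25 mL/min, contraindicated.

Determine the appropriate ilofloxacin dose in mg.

60 mg

CrCl = (140 − 25) × 86.2 / (72 × 2.8) = 9913.0 / 201.60 ≈ 49.2 mL/min
CrCl ≈ 49 mL/min → bracket 40–59 mL/min.
Dose for this bracket: 60 mg.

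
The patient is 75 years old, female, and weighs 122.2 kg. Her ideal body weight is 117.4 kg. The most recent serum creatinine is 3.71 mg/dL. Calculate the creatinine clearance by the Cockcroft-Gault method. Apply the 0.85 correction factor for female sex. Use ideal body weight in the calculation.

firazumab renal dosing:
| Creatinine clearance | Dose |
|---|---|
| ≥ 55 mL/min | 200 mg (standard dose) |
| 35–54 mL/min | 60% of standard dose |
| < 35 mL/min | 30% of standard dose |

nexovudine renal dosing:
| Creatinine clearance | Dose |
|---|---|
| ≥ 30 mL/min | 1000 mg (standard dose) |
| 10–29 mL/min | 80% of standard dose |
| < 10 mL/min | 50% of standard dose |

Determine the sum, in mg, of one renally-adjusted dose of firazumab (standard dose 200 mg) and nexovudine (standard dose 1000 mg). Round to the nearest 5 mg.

860 mg

CrCl = (140 − 75) × 117.4 / (72 × 3.71) × 0.85 = 7631.0 / 267.12 × 0.85 ≈ 24.3 mL/min
CrCl ≈ 24 mL/min.
firazumab: < 35 mL/min → 30% of 200 mg = 60 mg.
nexovudine: 10–29 mL/min → 80% of 1000 mg = 800 mg.
Total = 60 + 800 = 860 mg.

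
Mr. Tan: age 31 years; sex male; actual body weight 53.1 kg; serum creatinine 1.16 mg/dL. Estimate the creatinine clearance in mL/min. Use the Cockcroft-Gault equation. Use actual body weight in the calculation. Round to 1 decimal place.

CrCl = (140 − 31) × 53.1 / (72 × 1.16) = 5787.9 / 83.52 ≈ 69.3 mL/min

69.3 mL/min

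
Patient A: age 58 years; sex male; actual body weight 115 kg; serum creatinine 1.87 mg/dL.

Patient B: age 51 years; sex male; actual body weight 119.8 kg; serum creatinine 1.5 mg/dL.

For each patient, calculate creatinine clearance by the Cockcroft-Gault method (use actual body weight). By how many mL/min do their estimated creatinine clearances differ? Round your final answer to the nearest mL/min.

Patient A: CrCl = (140 − 58) × 115 / (72 × 1.87) = 9430.0 / 134.64 ≈ 70.0 mL/min
Patient B: CrCl = (140 − 51) × 119.8 / (72 × 1.5) = 10662.2 / 108.00 ≈ 98.7 mL/min
|70.0 − 98.7| = 28.7 mL/min

29 mL/min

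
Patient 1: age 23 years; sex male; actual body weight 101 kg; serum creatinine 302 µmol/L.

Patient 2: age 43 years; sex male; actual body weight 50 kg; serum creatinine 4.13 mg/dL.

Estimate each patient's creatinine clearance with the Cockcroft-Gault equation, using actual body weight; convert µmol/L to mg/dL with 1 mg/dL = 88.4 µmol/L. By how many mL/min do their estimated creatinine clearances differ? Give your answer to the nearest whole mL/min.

32 mL/min

Patient 1: SCr = 302 / 88.4 = 3.416 mg/dL
Patient 1: CrCl = (140 − 23) × 101 / (72 × 3.416) = 11817.0 / 245.95 ≈ 48.0 mL/min
Patient 2: CrCl = (140 − 43) × 50 / (72 × 4.13) = 4850.0 / 297.36 ≈ 16.3 mL/min
|48.0 − 16.3| = 31.7 mL/min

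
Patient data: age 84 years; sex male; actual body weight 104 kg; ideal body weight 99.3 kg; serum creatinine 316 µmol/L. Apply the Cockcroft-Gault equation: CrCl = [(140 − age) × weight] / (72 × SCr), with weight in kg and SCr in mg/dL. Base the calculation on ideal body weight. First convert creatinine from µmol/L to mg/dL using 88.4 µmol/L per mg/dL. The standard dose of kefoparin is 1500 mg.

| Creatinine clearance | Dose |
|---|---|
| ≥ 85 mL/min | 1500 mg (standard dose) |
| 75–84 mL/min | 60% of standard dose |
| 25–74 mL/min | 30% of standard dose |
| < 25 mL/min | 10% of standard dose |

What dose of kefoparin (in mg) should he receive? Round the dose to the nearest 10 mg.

150 mg

SCr = 316 / 88.4 = 3.575 mg/dL
CrCl = (140 − 84) × 99.3 / (72 × 3.575) = 5560.8 / 257.40 ≈ 21.6 mL/min
CrCl ≈ 22 mL/min → bracket < 25 mL/min.
10% of 1500 mg = 150 mg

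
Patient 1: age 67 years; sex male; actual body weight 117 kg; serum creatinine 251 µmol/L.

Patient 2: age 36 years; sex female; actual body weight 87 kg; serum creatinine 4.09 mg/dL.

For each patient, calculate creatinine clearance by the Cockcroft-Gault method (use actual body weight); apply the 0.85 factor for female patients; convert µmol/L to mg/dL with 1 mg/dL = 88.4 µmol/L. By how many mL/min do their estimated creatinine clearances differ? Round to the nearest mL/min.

Patient 1: SCr = 251 / 88.4 = 2.839 mg/dL
Patient 1: CrCl = (140 − 67) × 117 / (72 × 2.839) = 8541.0 / 204.41 ≈ 41.8 mL/min
Patient 2: CrCl = (140 − 36) × 87 / (72 × 4.09) × 0.85 = 9048.0 / 294.48 × 0.85 ≈ 26.1 mL/min
|41.8 − 26.1| = 15.7 mL/min

16 mL/min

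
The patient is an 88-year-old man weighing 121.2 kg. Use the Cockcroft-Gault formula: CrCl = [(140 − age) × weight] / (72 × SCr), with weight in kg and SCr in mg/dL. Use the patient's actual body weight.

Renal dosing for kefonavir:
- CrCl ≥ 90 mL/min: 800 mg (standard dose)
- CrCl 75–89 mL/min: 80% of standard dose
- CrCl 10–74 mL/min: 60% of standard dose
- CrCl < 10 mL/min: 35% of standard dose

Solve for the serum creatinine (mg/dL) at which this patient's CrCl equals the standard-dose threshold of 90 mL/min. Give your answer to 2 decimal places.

0.97 mg/dL

Standard dose requires CrCl ≥ 90 mL/min.
Set (140 − 88) × 121.2 / (72 × SCr) = 90
SCr = (140 − 88) × 121.2 / (72 × 90) = 0.973 mg/dL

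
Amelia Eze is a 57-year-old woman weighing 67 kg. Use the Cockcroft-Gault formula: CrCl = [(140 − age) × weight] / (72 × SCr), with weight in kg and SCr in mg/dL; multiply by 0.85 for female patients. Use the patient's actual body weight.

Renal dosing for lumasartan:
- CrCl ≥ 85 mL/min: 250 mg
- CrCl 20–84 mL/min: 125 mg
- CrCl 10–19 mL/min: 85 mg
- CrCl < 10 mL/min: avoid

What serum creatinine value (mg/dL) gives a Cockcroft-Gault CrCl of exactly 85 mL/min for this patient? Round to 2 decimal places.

0.77 mg/dL

Standard dose requires CrCl ≥ 85 mL/min.
Set (140 − 57) × 67 × 0.85 / (72 × SCr) = 85
SCr = (140 − 57) × 67 × 0.85 / (72 × 85) = 0.772 mg/dL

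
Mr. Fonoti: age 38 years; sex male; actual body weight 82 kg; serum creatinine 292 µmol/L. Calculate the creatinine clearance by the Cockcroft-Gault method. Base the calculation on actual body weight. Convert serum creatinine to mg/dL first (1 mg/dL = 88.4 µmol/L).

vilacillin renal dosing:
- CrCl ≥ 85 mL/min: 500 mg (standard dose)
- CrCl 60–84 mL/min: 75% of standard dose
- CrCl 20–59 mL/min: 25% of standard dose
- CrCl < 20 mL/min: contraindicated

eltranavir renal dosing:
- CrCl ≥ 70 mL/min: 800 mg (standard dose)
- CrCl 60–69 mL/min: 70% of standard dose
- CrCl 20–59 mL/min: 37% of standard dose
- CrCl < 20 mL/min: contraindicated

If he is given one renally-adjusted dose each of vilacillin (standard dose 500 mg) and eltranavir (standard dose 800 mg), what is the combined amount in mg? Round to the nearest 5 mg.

420 mg

SCr = 292 / 88.4 = 3.303 mg/dL
CrCl = (140 − 38) × 82 / (72 × 3.303) = 8364.0 / 237.82 ≈ 35.2 mL/min
CrCl ≈ 35 mL/min.
vilacillin: 20–59 mL/min → 25% of 500 mg = 125 mg.
eltranavir: 20–59 mL/min → 37% of 800 mg = 296 mg.
Total = 125 + 296 = 421 mg.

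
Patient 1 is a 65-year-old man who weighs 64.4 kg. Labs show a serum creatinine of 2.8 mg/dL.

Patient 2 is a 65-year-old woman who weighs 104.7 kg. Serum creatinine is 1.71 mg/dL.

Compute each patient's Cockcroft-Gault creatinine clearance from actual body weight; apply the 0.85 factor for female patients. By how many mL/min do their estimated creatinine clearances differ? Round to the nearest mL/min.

Patient 1: CrCl = (140 − 65) × 64.4 / (72 × 2.8) = 4830.0 / 201.60 ≈ 24.0 mL/min
Patient 2: CrCl = (140 − 65) × 104.7 / (72 × 1.71) × 0.85 = 7852.5 / 123.12 × 0.85 ≈ 54.2 mL/min
|24.0 − 54.2| = 30.2 mL/min

30 mL/min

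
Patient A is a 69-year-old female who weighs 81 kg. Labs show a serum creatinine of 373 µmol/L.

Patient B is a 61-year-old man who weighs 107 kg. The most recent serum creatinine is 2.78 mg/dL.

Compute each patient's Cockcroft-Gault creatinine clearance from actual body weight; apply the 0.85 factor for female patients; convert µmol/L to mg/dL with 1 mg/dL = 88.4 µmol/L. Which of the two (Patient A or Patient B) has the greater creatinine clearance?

Patient A: SCr = 373 / 88.4 = 4.219 mg/dL
Patient A: CrCl = (140 − 69) × 81 / (72 × 4.219) × 0.85 = 5751.0 / 303.77 × 0.85 ≈ 16.1 mL/min
Patient B: CrCl = (140 − 61) × 107 / (72 × 2.78) = 8453.0 / 200.16 ≈ 42.2 mL/min
16.1 vs 42.2 mL/min → Patient B is higher.

Patient B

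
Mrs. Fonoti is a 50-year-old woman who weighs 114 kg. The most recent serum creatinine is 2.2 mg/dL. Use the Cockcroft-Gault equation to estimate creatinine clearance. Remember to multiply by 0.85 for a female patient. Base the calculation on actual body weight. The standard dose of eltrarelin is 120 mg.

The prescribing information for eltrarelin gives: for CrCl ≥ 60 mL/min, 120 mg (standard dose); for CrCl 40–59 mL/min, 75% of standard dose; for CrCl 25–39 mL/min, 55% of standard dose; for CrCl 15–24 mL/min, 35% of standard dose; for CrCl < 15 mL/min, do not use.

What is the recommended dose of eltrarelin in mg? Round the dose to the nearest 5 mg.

CrCl = (140 − 50) × 114 / (72 × 2.2) × 0.85 = 10260.0 / 158.40 × 0.85 ≈ 55.1 mL/min
CrCl ≈ 55 mL/min → bracket 40–59 mL/min.
75% of 120 mg = 90 mg

90 mg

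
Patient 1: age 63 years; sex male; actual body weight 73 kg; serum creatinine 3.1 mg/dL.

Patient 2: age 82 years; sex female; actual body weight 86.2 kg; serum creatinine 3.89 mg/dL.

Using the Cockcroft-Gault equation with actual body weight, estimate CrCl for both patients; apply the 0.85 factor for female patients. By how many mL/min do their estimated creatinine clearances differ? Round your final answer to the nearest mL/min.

Patient 1: CrCl = (140 − 63) × 73 / (72 × 3.1) = 5621.0 / 223.20 ≈ 25.2 mL/min
Patient 2: CrCl = (140 − 82) × 86.2 / (72 × 3.89) × 0.85 = 4999.6 / 280.08 × 0.85 ≈ 15.2 mL/min
|25.2 − 15.2| = 10.0 mL/min

10 mL/min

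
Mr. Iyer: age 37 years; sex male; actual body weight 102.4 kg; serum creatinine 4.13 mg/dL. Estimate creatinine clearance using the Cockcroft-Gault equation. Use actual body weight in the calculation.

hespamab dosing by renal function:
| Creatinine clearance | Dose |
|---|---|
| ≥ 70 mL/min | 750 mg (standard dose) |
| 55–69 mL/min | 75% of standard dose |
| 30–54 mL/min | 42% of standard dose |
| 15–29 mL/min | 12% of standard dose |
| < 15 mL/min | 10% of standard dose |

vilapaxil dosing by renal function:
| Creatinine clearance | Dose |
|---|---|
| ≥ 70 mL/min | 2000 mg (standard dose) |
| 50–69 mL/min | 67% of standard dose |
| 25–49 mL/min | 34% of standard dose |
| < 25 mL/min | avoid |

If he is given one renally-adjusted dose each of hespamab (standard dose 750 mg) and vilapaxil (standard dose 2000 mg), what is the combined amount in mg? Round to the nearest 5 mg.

CrCl = (140 − 37) × 102.4 / (72 × 4.13) = 10547.2 / 297.36 ≈ 35.5 mL/min
CrCl ≈ 35 mL/min.
hespamab: 30–54 mL/min → 42% of 750 mg = 315 mg.
vilapaxil: 25–49 mL/min → 34% of 2000 mg = 680 mg.
Total = 315 + 680 = 995 mg.

995 mg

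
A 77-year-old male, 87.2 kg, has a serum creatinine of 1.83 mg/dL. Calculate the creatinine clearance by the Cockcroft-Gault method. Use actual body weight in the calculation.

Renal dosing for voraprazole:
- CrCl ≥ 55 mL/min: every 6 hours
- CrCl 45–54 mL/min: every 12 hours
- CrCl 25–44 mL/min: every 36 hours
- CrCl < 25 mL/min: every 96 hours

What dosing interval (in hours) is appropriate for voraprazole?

every 36 hours

CrCl = (140 − 77) × 87.2 / (72 × 1.83) = 5493.6 / 131.76 ≈ 41.7 mL/min
CrCl ≈ 42 mL/min → bracket 25–44 mL/min → every 36 hours.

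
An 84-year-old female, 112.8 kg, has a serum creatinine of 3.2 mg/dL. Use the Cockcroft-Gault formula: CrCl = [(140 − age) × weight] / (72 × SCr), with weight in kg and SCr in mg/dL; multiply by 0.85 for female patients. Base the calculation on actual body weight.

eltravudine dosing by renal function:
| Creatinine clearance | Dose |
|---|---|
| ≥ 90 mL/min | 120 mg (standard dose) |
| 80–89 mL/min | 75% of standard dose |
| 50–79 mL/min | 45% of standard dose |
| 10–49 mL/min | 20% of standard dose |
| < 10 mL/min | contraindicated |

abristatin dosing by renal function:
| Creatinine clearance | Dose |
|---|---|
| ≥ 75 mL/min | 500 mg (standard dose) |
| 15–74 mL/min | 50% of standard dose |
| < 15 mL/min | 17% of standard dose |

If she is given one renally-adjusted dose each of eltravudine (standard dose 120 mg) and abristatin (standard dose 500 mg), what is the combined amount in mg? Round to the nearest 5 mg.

275 mg

CrCl = (140 − 84) × 112.8 / (72 × 3.2) × 0.85 = 6316.8 / 230.40 × 0.85 ≈ 23.3 mL/min
CrCl ≈ 23 mL/min.
eltravudine: 10–49 mL/min → 20% of 120 mg = 24 mg.
abristatin: 15–74 mL/min → 50% of 500 mg = 250 mg.
Total = 24 + 250 = 274 mg.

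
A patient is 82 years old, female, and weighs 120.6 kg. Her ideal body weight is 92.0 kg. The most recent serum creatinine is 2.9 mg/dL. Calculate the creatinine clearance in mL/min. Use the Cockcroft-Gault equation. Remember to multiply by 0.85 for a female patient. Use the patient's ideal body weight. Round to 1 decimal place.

CrCl = (140 − 82) × 92 / (72 × 2.9) × 0.85 = 5336.0 / 208.80 × 0.85 ≈ 21.7 mL/min

21.7 mL/min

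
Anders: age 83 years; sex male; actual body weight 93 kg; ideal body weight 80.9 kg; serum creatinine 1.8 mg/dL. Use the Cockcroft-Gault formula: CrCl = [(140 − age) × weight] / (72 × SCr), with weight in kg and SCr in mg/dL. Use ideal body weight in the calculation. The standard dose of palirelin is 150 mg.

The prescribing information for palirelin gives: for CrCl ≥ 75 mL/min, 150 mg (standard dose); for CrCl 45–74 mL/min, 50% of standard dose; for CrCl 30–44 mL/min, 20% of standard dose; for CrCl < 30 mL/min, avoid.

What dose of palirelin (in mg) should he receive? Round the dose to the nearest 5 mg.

CrCl = (140 − 83) × 80.9 / (72 × 1.8) = 4611.3 / 129.60 ≈ 35.6 mL/min
CrCl ≈ 36 mL/min → bracket 30–44 mL/min.
20% of 150 mg = 30 mg

30 mg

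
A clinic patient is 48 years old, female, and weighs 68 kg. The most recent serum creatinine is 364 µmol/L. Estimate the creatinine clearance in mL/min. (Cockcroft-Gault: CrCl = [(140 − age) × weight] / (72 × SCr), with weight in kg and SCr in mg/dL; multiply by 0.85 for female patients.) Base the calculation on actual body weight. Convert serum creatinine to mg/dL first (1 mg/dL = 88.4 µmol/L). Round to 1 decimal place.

SCr = 364 / 88.4 = 4.118 mg/dL
CrCl = (140 − 48) × 68 / (72 × 4.118) × 0.85 = 6256.0 / 296.50 × 0.85 ≈ 17.9 mL/min

17.9 mL/min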